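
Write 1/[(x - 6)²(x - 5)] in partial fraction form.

Cover-up at x=5: C = 1/(5 - 6)² = 1. Cover-up at x=6: B = 1/(6 - 5) = 1. Comparing x² coeff: A = -C = -1
Result: -1/(x - 6) + 1/(x - 6)² + 1/(x - 5)


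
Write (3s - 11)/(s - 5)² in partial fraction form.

(3s - 11) = A(s - 5) + B. At s = 5: B = 3·5 - 11 = 4. Coeff of s: A = 3
Result: 3/(s - 5) + 4/(s - 5)²


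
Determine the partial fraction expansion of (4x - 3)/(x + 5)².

(4x - 3) = P(x + 5) + Q. At x = -5: Q = 4·(-5) - 3 = -23. Coeff of x: P = 4
Result: 4/(x + 5) - 23/(x + 5)²


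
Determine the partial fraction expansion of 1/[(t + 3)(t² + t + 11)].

Cover-up at t = -3: A = 1/((-3)² + 1·(-3) + 11) = 1/17. Then B = -A = -1/17, C = -A·(1 - 3) = 2/17
Result: (1/17)/(t + 3) - ((1/17)t - 2/17)/(t² + t + 11)


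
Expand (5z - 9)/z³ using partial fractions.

(5z - 9) = Az² + Bz + C. At z = 0: C = 5·0 - 9 = -9. Coefficients: A = 0, B = 5
Result: 5/z² - 9/z³


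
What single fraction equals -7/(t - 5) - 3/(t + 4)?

Common denominator (t - 5)(t + 4). Numerator: -7(t + 4) - 3(t - 5) = (-7t - 28) - (3t - 15) = -10t - 13
Result: (-10t - 13)/[(t - 5)(t + 4)]


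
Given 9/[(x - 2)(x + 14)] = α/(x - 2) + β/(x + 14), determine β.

Cover-up at x = -14: β = 9/(-14 - 2) = -9/16


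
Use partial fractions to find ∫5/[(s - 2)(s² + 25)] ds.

Cover-up at s=2: A = 5/(2²+25) = 5/29. Coeff matching: B = -5/29, C = -10/29. Decomposition: (5/29)/(s - 2) - ((5/29)s + 10/29)/(s² + 25). Integrate: linear → ln, quadratic → (1/2)ln + arctan: (5/29) ln|(s - 2)| - (5/58) ln(s² + 25) - (2/29) arctan(s/5) + C


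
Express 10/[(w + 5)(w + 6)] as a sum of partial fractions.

10/(w + 5)(w + 6) = P/(w + 5) + Q/(w + 6). P = 10/(-5 + 6) = 10, Q = 10/(-6 + 5) = -10
Result: 10/(w + 5) - 10/(w + 6)


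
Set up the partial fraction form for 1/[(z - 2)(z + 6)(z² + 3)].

Two linear + quadratic: P/(z - 2) + Q/(z + 6) + (Rz + S)/(z² + 3)


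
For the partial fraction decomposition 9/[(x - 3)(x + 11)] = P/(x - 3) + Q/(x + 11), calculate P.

Cover-up at x = 3: P = 9/(3 + 11) = 9/14


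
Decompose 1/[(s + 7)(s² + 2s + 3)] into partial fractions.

Cover-up at s = -7: α = 1/((-7)² + 2·(-7) + 3) = 1/38. Then β = -α = -1/38, γ = -α·(2 - 7) = 5/38
Result: (1/38)/(s + 7) - ((1/38)s - 5/38)/(s² + 2s + 3)


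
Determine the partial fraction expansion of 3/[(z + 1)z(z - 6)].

Using cover-up method: P = 3/7, Q = -1/2, R = 1/14
Result: (3/7)/(z + 1) - (1/2)/z + (1/14)/(z - 6)


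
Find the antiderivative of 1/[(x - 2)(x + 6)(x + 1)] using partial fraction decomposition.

Cover-up: α = 1/24, β = 1/40, γ = -1/15. Decomposition: (1/24)/(x - 2) + (1/40)/(x + 6) - (1/15)/(x + 1). Integrate each term: (1/24) ln|(x - 2)| + (1/40) ln|(x + 6)| - (1/15) ln|(x + 1)| + C


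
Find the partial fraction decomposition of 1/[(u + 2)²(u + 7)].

Cover-up at u=-7: C = 1/(-7 + 2)² = 1/25. Cover-up at u=-2: B = 1/(-2 + 7) = 1/5. Comparing u² coeff: A = -C = -1/25
Result: (-1/25)/(u + 2) + (1/5)/(u + 2)² + (1/25)/(u + 7)


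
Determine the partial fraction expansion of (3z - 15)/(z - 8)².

(3z - 15) = A(z - 8) + B. At z = 8: B = 3·8 - 15 = 9. Coeff of z: A = 3
Result: 3/(z - 8) + 9/(z - 8)²


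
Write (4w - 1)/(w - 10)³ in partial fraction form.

(4w - 1) = P(w - 10)² + Q(w - 10) + R. At w = 10: R = 4·10 - 1 = 39. Coefficients: P = 0, Q = 4
Result: 4/(w - 10)² + 39/(w - 10)³


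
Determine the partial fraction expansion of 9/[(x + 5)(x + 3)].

9/(x + 5)(x + 3) = α/(x + 5) + β/(x + 3). α = 9/(-5 + 3) = -9/2, β = 9/(-3 + 5) = 9/2
Result: (-9/2)/(x + 5) + (9/2)/(x + 3)


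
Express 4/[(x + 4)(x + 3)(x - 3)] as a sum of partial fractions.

Using cover-up method: A = 4/7, B = -2/3, C = 2/21
Result: (4/7)/(x + 4) - (2/3)/(x + 3) + (2/21)/(x - 3)


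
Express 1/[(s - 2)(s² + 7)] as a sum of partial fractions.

Cover-up at s = 2: α = 1/(2² + 7) = 1/11. Then β = -α = -1/11, γ = -α·(0 + 2) = -2/11
Result: (1/11)/(s - 2) - ((1/11)s + 2/11)/(s² + 7)


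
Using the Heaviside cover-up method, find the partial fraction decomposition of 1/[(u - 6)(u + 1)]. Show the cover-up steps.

Cover (u - 6): set u=6, get α = 1/(6 + 1) = 1/7. Cover (u + 1): set u=-1, get β = 1/(-1 - 6) = -1/7.
Result: (1/7)/(u - 6) - (1/7)/(u + 1)


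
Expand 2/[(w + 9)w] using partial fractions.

2/(w + 9)w = A/(w + 9) + B/w. A = 2/(-9 - 0) = -2/9, B = 2/(0 + 9) = 2/9
Result: (-2/9)/(w + 9) + (2/9)/w


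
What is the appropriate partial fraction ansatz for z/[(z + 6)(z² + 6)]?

Linear + irreducible quadratic: α/(z + 6) + (βz + γ)/(z² + 6)


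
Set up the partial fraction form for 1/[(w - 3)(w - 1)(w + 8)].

Three distinct linear factors: A/(w - 3) + B/(w - 1) + C/(w + 8)


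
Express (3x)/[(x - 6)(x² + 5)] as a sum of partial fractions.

At x=6: α = (3·6 + 0)/(6² + 5) = 18/41. β = -α = -18/41, γ = 3 - 6·α = 15/41
Result: (18/41)/(x - 6) - ((18/41)x - 15/41)/(x² + 5)


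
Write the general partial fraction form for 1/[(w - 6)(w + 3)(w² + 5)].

Two linear + quadratic: A/(w - 6) + B/(w + 3) + (Cw + D)/(w² + 5)


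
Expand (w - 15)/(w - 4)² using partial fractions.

(w - 15) = α(w - 4) + β. At w = 4: β = 1·4 - 15 = -11. Coeff of w: α = 1
Result: 1/(w - 4) - 11/(w - 4)²


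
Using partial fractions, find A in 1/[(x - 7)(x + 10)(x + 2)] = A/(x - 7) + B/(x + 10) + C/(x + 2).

Cover-up at x = 7: A = 1/[(7 + 10)(7 + 2)] = 1/[(17)(9)] = 1/153


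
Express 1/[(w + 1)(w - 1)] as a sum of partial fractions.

1/(w + 1)(w - 1) = α/(w + 1) + β/(w - 1). α = 1/(-1 - 1) = -1/2, β = 1/(1 + 1) = 1/2
Result: (-1/2)/(w + 1) + (1/2)/(w - 1)


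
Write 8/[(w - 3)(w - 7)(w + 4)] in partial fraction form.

Using cover-up method: A = -2/7, B = 2/11, C = 8/77
Result: (-2/7)/(w - 3) + (2/11)/(w - 7) + (8/77)/(w + 4)


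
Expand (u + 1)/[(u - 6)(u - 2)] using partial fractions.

At u=6: P = (1·6 + 1)/(6 - 2) = 7/4. At u=2: Q = (1·2 + 1)/(2 - 6) = -3/4
Result: (7/4)/(u - 6) - (3/4)/(u - 2)


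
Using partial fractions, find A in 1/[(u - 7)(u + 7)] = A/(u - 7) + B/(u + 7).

Cover-up at u = 7: A = 1/(7 + 7) = 1/14


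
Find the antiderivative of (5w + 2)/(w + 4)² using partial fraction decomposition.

Decompose: A = 5, B = 5·(-4) + 2 = -18, so (5w + 2)/(w + 4)² = 5/(w + 4) - 18/(w + 4)². Integrate: ∫ A/(w + 4) dw = 5 ln|(w + 4)|; ∫ B/(w + 4)² dw = 18/(w + 4). Sum: 5 ln|(w + 4)| + 18/(w + 4) + C


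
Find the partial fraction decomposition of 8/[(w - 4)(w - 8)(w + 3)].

Using cover-up method: P = -2/7, Q = 2/11, R = 8/77
Result: (-2/7)/(w - 4) + (2/11)/(w - 8) + (8/77)/(w + 3)


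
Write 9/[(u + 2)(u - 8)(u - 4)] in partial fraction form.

Using cover-up method: P = 3/20, Q = 9/40, R = -3/8
Result: (3/20)/(u + 2) + (9/40)/(u - 8) - (3/8)/(u - 4)


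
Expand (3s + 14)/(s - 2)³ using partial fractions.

(3s + 14) = P(s - 2)² + Q(s - 2) + R. At s = 2: R = 3·2 + 14 = 20. Coefficients: P = 0, Q = 3
Result: 3/(s - 2)² + 20/(s - 2)³


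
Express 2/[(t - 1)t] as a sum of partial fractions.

2/(t - 1)t = A/(t - 1) + B/t. A = 2/(1 - 0) = 2, B = 2/(0 - 1) = -2
Result: 2/(t - 1) - 2/t


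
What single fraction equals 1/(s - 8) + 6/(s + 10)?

Common denominator (s - 8)(s + 10). Numerator: 1(s + 10) + 6(s - 8) = (s + 10) + (6s - 48) = 7s - 38
Result: (7s - 38)/[(s - 8)(s + 10)]


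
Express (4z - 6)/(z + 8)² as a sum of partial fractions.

(4z - 6) = A(z + 8) + B. At z = -8: B = 4·(-8) - 6 = -38. Coeff of z: A = 4
Result: 4/(z + 8) - 38/(z + 8)²


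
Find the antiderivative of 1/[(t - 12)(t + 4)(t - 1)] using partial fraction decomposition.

Cover-up: A = 1/176, B = 1/80, C = -1/55. Decomposition: (1/176)/(t - 12) + (1/80)/(t + 4) - (1/55)/(t - 1). Integrate each term: (1/176) ln|(t - 12)| + (1/80) ln|(t + 4)| - (1/55) ln|(t - 1)| + C


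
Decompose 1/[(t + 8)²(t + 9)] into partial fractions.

Cover-up at t=-9: γ = 1/(-9 + 8)² = 1. Cover-up at t=-8: β = 1/(-8 + 9) = 1. Comparing t² coeff: α = -γ = -1
Result: -1/(t + 8) + 1/(t + 8)² + 1/(t + 9)


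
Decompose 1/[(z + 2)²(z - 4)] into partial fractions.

Cover-up at z=4: R = 1/(4 + 2)² = 1/36. Cover-up at z=-2: Q = 1/(-2 - 4) = -1/6. Comparing z² coeff: P = -R = -1/36
Result: (-1/36)/(z + 2) - (1/6)/(z + 2)² + (1/36)/(z - 4)


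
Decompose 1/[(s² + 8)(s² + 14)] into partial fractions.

Coefficient matching gives P = R = 0, Q = 1/(14-8) = 1/6, S = -Q = -1/6
Result: (1/6)/(s² + 8) - (1/6)/(s² + 14)


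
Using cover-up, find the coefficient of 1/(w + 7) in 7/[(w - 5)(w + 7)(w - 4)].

Cover (w + 7), set w=-7: 7/[(-7 - 5)(-7 - 4)] = 7/132


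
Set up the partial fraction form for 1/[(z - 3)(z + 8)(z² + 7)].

Two linear + quadratic: P/(z - 3) + Q/(z + 8) + (Rz + S)/(z² + 7)


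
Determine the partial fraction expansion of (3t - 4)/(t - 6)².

(3t - 4) = α(t - 6) + β. At t = 6: β = 3·6 - 4 = 14. Coeff of t: α = 3
Result: 3/(t - 6) + 14/(t - 6)²


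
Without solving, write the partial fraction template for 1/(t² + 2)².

Repeated quadratic factor: (Pt + Q)/(t² + 2) + (Rt + S)/(t² + 2)²


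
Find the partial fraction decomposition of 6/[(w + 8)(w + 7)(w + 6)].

Using cover-up method: A = 3, B = -6, C = 3
Result: 3/(w + 8) - 6/(w + 7) + 3/(w + 6)


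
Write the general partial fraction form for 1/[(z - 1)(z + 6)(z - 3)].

Three distinct linear factors: P/(z - 1) + Q/(z + 6) + R/(z - 3)


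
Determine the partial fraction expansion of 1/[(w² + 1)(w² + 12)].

Coefficient matching gives A = C = 0, B = 1/(12-1) = 1/11, D = -B = -1/11
Result: (1/11)/(w² + 1) - (1/11)/(w² + 12)


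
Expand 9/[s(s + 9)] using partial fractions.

9/s(s + 9) = α/s + β/(s + 9). α = 9/(0 + 9) = 1, β = 9/(-9 - 0) = -1
Result: 1/s - 1/(s + 9)


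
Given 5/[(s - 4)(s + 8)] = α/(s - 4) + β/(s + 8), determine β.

Cover-up at s = -8: β = 5/(-8 - 4) = -5/12


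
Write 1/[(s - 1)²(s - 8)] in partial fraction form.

Cover-up at s=8: R = 1/(8 - 1)² = 1/49. Cover-up at s=1: Q = 1/(1 - 8) = -1/7. Comparing s² coeff: P = -R = -1/49
Result: (-1/49)/(s - 1) - (1/7)/(s - 1)² + (1/49)/(s - 8)


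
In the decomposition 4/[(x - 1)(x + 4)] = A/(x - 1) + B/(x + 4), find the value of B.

Cover-up at x = -4: B = 4/(-4 - 1) = -4/5


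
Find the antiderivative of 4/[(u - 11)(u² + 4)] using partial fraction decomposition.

Cover-up at u=11: P = 4/(11²+4) = 4/125. Coeff matching: Q = -4/125, R = -44/125. Decomposition: (4/125)/(u - 11) - ((4/125)u + 44/125)/(u² + 4). Integrate: linear → ln, quadratic → (1/2)ln + arctan: (4/125) ln|(u - 11)| - (2/125) ln(u² + 4) - (22/125) arctan(u/2) + C


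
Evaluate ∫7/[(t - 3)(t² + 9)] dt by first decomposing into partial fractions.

Cover-up at t=3: α = 7/(3²+9) = 7/18. Coeff matching: β = -7/18, γ = -7/6. Decomposition: (7/18)/(t - 3) - ((7/18)t + 7/6)/(t² + 9). Integrate: linear → ln, quadratic → (1/2)ln + arctan: (7/18) ln|(t - 3)| - (7/36) ln(t² + 9) - (7/18) arctan(t/3) + C


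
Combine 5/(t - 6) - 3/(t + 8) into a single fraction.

Common denominator (t - 6)(t + 8). Numerator: 5(t + 8) - 3(t - 6) = (5t + 40) - (3t - 18) = 2t + 58
Result: (2t + 58)/[(t - 6)(t + 8)]


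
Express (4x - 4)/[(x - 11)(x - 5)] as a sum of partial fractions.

At x=11: α = (4·11 - 4)/(11 - 5) = 20/3. At x=5: β = (4·5 - 4)/(5 - 11) = -8/3
Result: (20/3)/(x - 11) - (8/3)/(x - 5)


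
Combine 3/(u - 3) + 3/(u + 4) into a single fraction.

Common denominator (u - 3)(u + 4). Numerator: 3(u + 4) + 3(u - 3) = (3u + 12) + (3u - 9) = 6u + 3
Result: (6u + 3)/[(u - 3)(u + 4)]


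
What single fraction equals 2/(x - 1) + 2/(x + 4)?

Common denominator (x - 1)(x + 4). Numerator: 2(x + 4) + 2(x - 1) = (2x + 8) + (2x - 2) = 4x + 6
Result: (4x + 6)/[(x - 1)(x + 4)]


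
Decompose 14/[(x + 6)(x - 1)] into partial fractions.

14/(x + 6)(x - 1) = α/(x + 6) + β/(x - 1). α = 14/(-6 - 1) = -2, β = 14/(1 + 6) = 2
Result: -2/(x + 6) + 2/(x - 1)


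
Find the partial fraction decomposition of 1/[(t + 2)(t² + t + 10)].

Cover-up at t = -2: P = 1/((-2)² + 1·(-2) + 10) = 1/12. Then Q = -P = -1/12, R = -P·(1 - 2) = 1/12
Result: (1/12)/(t + 2) - ((1/12)t - 1/12)/(t² + t + 10)


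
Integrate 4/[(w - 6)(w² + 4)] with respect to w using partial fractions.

Cover-up at w=6: P = 4/(6²+4) = 1/10. Coeff matching: Q = -1/10, R = -3/5. Decomposition: (1/10)/(w - 6) - ((1/10)w + 3/5)/(w² + 4). Integrate: linear → ln, quadratic → (1/2)ln + arctan: (1/10) ln|(w - 6)| - (1/20) ln(w² + 4) - (3/10) arctan(w/2) + C


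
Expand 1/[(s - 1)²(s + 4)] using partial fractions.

Cover-up at s=-4: C = 1/(-4 - 1)² = 1/25. Cover-up at s=1: B = 1/(1 + 4) = 1/5. Comparing s² coeff: A = -C = -1/25
Result: (-1/25)/(s - 1) + (1/5)/(s - 1)² + (1/25)/(s + 4)


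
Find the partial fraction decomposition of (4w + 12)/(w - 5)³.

(4w + 12) = A(w - 5)² + B(w - 5) + C. At w = 5: C = 4·5 + 12 = 32. Coefficients: A = 0, B = 4
Result: 4/(w - 5)² + 32/(w - 5)³


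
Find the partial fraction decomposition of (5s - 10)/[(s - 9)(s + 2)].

At s=9: P = (5·9 - 10)/(9 + 2) = 35/11. At s=-2: Q = (5·(-2) - 10)/(-2 - 9) = 20/11
Result: (35/11)/(s - 9) + (20/11)/(s + 2)


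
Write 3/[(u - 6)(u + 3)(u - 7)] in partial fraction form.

Using cover-up method: P = -1/3, Q = 1/30, R = 3/10
Result: (-1/3)/(u - 6) + (1/30)/(u + 3) + (3/10)/(u - 7)


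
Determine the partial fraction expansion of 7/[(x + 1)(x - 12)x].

Using cover-up method: α = 7/13, β = 7/156, γ = -7/12
Result: (7/13)/(x + 1) + (7/156)/(x - 12) - (7/12)/x


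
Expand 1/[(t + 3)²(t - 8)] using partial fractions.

Cover-up at t=8: C = 1/(8 + 3)² = 1/121. Cover-up at t=-3: B = 1/(-3 - 8) = -1/11. Comparing t² coeff: A = -C = -1/121
Result: (-1/121)/(t + 3) - (1/11)/(t + 3)² + (1/121)/(t - 8)


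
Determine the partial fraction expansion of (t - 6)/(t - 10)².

(t - 6) = α(t - 10) + β. At t = 10: β = 1·10 - 6 = 4. Coeff of t: α = 1
Result: 1/(t - 10) + 4/(t - 10)²


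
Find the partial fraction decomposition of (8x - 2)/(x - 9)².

(8x - 2) = P(x - 9) + Q. At x = 9: Q = 8·9 - 2 = 70. Coeff of x: P = 8
Result: 8/(x - 9) + 70/(x - 9)²


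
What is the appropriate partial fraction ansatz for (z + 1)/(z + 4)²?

Repeated linear factor: A/(z + 4) + B/(z + 4)²


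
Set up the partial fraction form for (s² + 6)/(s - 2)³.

Repeated linear factor (power 3): P/(s - 2) + Q/(s - 2)² + R/(s - 2)³


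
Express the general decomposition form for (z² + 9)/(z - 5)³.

Repeated linear factor (power 3): A/(z - 5) + B/(z - 5)² + C/(z - 5)³


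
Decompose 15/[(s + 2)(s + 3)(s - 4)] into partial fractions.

Using cover-up method: α = -5/2, β = 15/7, γ = 5/14
Result: (-5/2)/(s + 2) + (15/7)/(s + 3) + (5/14)/(s - 4)


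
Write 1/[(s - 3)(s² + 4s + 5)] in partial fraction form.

Cover-up at s = 3: A = 1/(3² + 4·3 + 5) = 1/26. Then B = -A = -1/26, C = -A·(4 + 3) = -7/26
Result: (1/26)/(s - 3) - ((1/26)s + 7/26)/(s² + 4s + 5)


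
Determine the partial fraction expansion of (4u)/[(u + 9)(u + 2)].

At u=-9: α = (4·(-9) + 0)/(-9 + 2) = 36/7. At u=-2: β = (4·(-2) + 0)/(-2 + 9) = -8/7
Result: (36/7)/(u + 9) - (8/7)/(u + 2)


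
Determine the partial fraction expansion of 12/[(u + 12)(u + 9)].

12/(u + 12)(u + 9) = α/(u + 12) + β/(u + 9). α = 12/(-12 + 9) = -4, β = 12/(-9 + 12) = 4
Result: -4/(u + 12) + 4/(u + 9)


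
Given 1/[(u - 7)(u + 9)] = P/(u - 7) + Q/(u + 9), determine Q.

Cover-up at u = -9: Q = 1/(-9 - 7) = -1/16


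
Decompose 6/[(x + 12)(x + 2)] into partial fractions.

6/(x + 12)(x + 2) = A/(x + 12) + B/(x + 2). A = 6/(-12 + 2) = -3/5, B = 6/(-2 + 12) = 3/5
Result: (-3/5)/(x + 12) + (3/5)/(x + 2)


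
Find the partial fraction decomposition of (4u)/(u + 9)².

(4u) = α(u + 9) + β. At u = -9: β = 4·(-9) + 0 = -36. Coeff of u: α = 4
Result: 4/(u + 9) - 36/(u + 9)²


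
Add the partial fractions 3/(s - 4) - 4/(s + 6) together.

Common denominator (s - 4)(s + 6). Numerator: 3(s + 6) - 4(s - 4) = (3s + 18) - (4s - 16) = -s + 34
Result: (-s + 34)/[(s - 4)(s + 6)]


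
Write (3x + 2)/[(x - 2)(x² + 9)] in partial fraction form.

At x=2: α = (3·2 + 2)/(2² + 9) = 8/13. β = -α = -8/13, γ = 3 - 2·α = 23/13
Result: (8/13)/(x - 2) - ((8/13)x - 23/13)/(x² + 9)


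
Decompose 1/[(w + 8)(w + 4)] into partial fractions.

1/(w + 8)(w + 4) = α/(w + 8) + β/(w + 4). α = 1/(-8 + 4) = -1/4, β = 1/(-4 + 8) = 1/4
Result: (-1/4)/(w + 8) + (1/4)/(w + 4)


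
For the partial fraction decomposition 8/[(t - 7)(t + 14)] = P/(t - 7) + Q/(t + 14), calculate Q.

Cover-up at t = -14: Q = 8/(-14 - 7) = -8/21


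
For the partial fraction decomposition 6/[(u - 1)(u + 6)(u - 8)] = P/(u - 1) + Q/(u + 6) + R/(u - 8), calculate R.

Cover-up at u = 8: R = 6/[(8 - 1)(8 + 6)] = 6/[(7)(14)] = 6/98 = 3/49


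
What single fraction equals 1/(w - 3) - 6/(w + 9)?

Common denominator (w - 3)(w + 9). Numerator: 1(w + 9) - 6(w - 3) = (w + 9) - (6w - 18) = -5w + 27
Result: (-5w + 27)/[(w - 3)(w + 9)]


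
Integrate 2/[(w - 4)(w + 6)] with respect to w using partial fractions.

Decompose: 2/[(w - 4)(w + 6)] = (1/5)/(w - 4) - (1/5)/(w + 6). Integrate each term: (1/5) ln|(w - 4)| - (1/5) ln|(w + 6)| + C


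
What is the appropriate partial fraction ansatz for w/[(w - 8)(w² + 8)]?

Linear + irreducible quadratic: α/(w - 8) + (βw + γ)/(w² + 8)


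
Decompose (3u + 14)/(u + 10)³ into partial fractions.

(3u + 14) = P(u + 10)² + Q(u + 10) + R. At u = -10: R = 3·(-10) + 14 = -16. Coefficients: P = 0, Q = 3
Result: 3/(u + 10)² - 16/(u + 10)³


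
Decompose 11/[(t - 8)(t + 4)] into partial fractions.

11/(t - 8)(t + 4) = α/(t - 8) + β/(t + 4). α = 11/(8 + 4) = 11/12, β = 11/(-4 - 8) = -11/12
Result: (11/12)/(t - 8) - (11/12)/(t + 4)


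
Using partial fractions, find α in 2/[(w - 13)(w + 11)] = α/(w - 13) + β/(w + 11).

Cover-up at w = 13: α = 2/(13 + 11) = 2/24 = 1/12


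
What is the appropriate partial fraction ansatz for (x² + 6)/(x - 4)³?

Repeated linear factor (power 3): α/(x - 4) + β/(x - 4)² + γ/(x - 4)³


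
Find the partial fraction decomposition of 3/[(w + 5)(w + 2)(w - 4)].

Using cover-up method: A = 1/9, B = -1/6, C = 1/18
Result: (1/9)/(w + 5) - (1/6)/(w + 2) + (1/18)/(w - 4)


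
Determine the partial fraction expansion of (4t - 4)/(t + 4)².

(4t - 4) = A(t + 4) + B. At t = -4: B = 4·(-4) - 4 = -20. Coeff of t: A = 4
Result: 4/(t + 4) - 20/(t + 4)²


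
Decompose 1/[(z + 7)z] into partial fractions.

1/(z + 7)z = α/(z + 7) + β/z. α = 1/(-7 - 0) = -1/7, β = 1/(0 + 7) = 1/7
Result: (-1/7)/(z + 7) + (1/7)/z


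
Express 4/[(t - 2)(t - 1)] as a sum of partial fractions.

4/(t - 2)(t - 1) = A/(t - 2) + B/(t - 1). A = 4/(2 - 1) = 4, B = 4/(1 - 2) = -4
Result: 4/(t - 2) - 4/(t - 1)


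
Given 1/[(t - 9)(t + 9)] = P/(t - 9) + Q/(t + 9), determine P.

Cover-up at t = 9: P = 1/(9 + 9) = 1/18


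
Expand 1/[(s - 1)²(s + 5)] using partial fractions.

Cover-up at s=-5: C = 1/(-5 - 1)² = 1/36. Cover-up at s=1: B = 1/(1 + 5) = 1/6. Comparing s² coeff: A = -C = -1/36
Result: (-1/36)/(s - 1) + (1/6)/(s - 1)² + (1/36)/(s + 5)


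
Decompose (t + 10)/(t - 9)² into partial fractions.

(t + 10) = α(t - 9) + β. At t = 9: β = 1·9 + 10 = 19. Coeff of t: α = 1
Result: 1/(t - 9) + 19/(t - 9)²


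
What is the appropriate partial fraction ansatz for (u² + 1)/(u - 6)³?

Repeated linear factor (power 3): α/(u - 6) + β/(u - 6)² + γ/(u - 6)³


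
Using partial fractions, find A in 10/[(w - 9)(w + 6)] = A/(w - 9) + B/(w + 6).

Cover-up at w = 9: A = 10/(9 + 6) = 10/15 = 2/3


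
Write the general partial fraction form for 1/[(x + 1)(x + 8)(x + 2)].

Three distinct linear factors: α/(x + 1) + β/(x + 8) + γ/(x + 2)


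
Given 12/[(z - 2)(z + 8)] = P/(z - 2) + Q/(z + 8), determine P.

Cover-up at z = 2: P = 12/(2 + 8) = 12/10 = 6/5


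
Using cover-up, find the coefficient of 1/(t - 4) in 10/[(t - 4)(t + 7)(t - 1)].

Cover (t - 4), set t=4: 10/[(4 + 7)(4 - 1)] = 10/33


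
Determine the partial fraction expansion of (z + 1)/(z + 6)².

(z + 1) = α(z + 6) + β. At z = -6: β = 1·(-6) + 1 = -5. Coeff of z: α = 1
Result: 1/(z + 6) - 5/(z + 6)²


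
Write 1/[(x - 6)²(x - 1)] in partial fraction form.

Cover-up at x=1: C = 1/(1 - 6)² = 1/25. Cover-up at x=6: B = 1/(6 - 1) = 1/5. Comparing x² coeff: A = -C = -1/25
Result: (-1/25)/(x - 6) + (1/5)/(x - 6)² + (1/25)/(x - 1)


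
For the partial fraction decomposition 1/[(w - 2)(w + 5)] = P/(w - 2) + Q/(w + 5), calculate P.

Cover-up at w = 2: P = 1/(2 + 5) = 1/7


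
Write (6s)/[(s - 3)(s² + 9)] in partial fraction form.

At s=3: A = (6·3 + 0)/(3² + 9) = 1. B = -A = -1, C = 6 - 3·A = 3
Result: 1/(s - 3) - (s - 3)/(s² + 9)


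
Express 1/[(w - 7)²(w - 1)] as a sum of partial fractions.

Cover-up at w=1: γ = 1/(1 - 7)² = 1/36. Cover-up at w=7: β = 1/(7 - 1) = 1/6. Comparing w² coeff: α = -γ = -1/36
Result: (-1/36)/(w - 7) + (1/6)/(w - 7)² + (1/36)/(w - 1)


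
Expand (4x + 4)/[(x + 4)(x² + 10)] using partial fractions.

At x=-4: P = (4·(-4) + 4)/((-4)² + 10) = -6/13. Q = -P = 6/13, R = 4 - (-4)·P = 28/13
Result: (-6/13)/(x + 4) + ((6/13)x + 28/13)/(x² + 10)


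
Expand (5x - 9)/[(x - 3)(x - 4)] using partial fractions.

At x=3: P = (5·3 - 9)/(3 - 4) = -6. At x=4: Q = (5·4 - 9)/(4 - 3) = 11
Result: -6/(x - 3) + 11/(x - 4)


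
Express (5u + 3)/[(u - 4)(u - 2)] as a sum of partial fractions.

At u=4: P = (5·4 + 3)/(4 - 2) = 23/2. At u=2: Q = (5·2 + 3)/(2 - 4) = -13/2
Result: (23/2)/(u - 4) - (13/2)/(u - 2)


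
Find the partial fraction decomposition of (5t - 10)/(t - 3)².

(5t - 10) = α(t - 3) + β. At t = 3: β = 5·3 - 10 = 5. Coeff of t: α = 5
Result: 5/(t - 3) + 5/(t - 3)²


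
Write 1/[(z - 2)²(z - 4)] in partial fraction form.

Cover-up at z=4: C = 1/(4 - 2)² = 1/4. Cover-up at z=2: B = 1/(2 - 4) = -1/2. Comparing z² coeff: A = -C = -1/4
Result: (-1/4)/(z - 2) - (1/2)/(z - 2)² + (1/4)/(z - 4)


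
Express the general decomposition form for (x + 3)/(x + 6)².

Repeated linear factor: α/(x + 6) + β/(x + 6)²


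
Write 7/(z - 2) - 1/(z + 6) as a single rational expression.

Common denominator (z - 2)(z + 6). Numerator: 7(z + 6) - 1(z - 2) = (7z + 42) - (z - 2) = 6z + 44
Result: (6z + 44)/[(z - 2)(z + 6)]


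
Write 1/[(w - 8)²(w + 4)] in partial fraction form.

Cover-up at w=-4: γ = 1/(-4 - 8)² = 1/144. Cover-up at w=8: β = 1/(8 + 4) = 1/12. Comparing w² coeff: α = -γ = -1/144
Result: (-1/144)/(w - 8) + (1/12)/(w - 8)² + (1/144)/(w + 4)


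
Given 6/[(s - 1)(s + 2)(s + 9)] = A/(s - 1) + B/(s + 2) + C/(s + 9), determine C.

Cover-up at s = -9: C = 6/[(-9 - 1)(-9 + 2)] = 6/[(-10)(-7)] = 6/70 = 3/35


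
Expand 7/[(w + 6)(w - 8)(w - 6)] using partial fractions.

Using cover-up method: P = 1/24, Q = 1/4, R = -7/24
Result: (1/24)/(w + 6) + (1/4)/(w - 8) - (7/24)/(w - 6)


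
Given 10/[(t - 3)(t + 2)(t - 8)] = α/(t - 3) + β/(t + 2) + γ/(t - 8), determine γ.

Cover-up at t = 8: γ = 10/[(8 - 3)(8 + 2)] = 10/[(5)(10)] = 10/50 = 1/5


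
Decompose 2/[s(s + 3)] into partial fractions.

2/s(s + 3) = A/s + B/(s + 3). A = 2/(0 + 3) = 2/3, B = 2/(-3 - 0) = -2/3
Result: (2/3)/s - (2/3)/(s + 3)


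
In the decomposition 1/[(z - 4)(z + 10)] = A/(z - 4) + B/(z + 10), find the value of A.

Cover-up at z = 4: A = 1/(4 + 10) = 1/14


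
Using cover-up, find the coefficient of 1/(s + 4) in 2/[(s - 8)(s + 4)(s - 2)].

Cover (s + 4), set s=-4: 2/[(-4 - 8)(-4 - 2)] = 1/36


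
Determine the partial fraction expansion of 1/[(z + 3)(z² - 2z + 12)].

Cover-up at z = -3: A = 1/((-3)² - 2·(-3) + 12) = 1/27. Then B = -A = -1/27, C = -A·(-2 - 3) = 5/27
Result: (1/27)/(z + 3) - ((1/27)z - 5/27)/(z² - 2z + 12)


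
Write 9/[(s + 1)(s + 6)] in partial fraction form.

9/(s + 1)(s + 6) = A/(s + 1) + B/(s + 6). A = 9/(-1 + 6) = 9/5, B = 9/(-6 + 1) = -9/5
Result: (9/5)/(s + 1) - (9/5)/(s + 6)


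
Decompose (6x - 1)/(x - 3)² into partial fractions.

(6x - 1) = α(x - 3) + β. At x = 3: β = 6·3 - 1 = 17. Coeff of x: α = 6
Result: 6/(x - 3) + 17/(x - 3)²


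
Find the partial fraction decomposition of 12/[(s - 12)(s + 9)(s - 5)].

Using cover-up method: A = 4/49, B = 2/49, C = -6/49
Result: (4/49)/(s - 12) + (2/49)/(s + 9) - (6/49)/(s - 5)


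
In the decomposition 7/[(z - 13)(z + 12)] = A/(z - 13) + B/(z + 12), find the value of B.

Cover-up at z = -12: B = 7/(-12 - 13) = -7/25


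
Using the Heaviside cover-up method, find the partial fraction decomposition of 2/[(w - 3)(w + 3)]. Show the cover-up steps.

Cover (w - 3): set w=3, get A = 2/(3 + 3) = 1/3. Cover (w + 3): set w=-3, get B = 2/(-3 - 3) = -1/3.
Result: (1/3)/(w - 3) - (1/3)/(w + 3)


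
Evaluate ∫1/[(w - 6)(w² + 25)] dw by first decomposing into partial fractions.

Cover-up at w=6: P = 1/(6²+25) = 1/61. Coeff matching: Q = -1/61, R = -6/61. Decomposition: (1/61)/(w - 6) - ((1/61)w + 6/61)/(w² + 25). Integrate: linear → ln, quadratic → (1/2)ln + arctan: (1/61) ln|(w - 6)| - (1/122) ln(w² + 25) - (6/305) arctan(w/5) + C


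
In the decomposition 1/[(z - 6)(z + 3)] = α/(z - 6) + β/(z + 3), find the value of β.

Cover-up at z = -3: β = 1/(-3 - 6) = -1/9


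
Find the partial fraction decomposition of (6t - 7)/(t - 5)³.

(6t - 7) = α(t - 5)² + β(t - 5) + γ. At t = 5: γ = 6·5 - 7 = 23. Coefficients: α = 0, β = 6
Result: 6/(t - 5)² + 23/(t - 5)³


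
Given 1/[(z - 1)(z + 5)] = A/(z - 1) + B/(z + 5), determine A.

Cover-up at z = 1: A = 1/(1 + 5) = 1/6


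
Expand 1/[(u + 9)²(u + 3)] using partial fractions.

Cover-up at u=-3: R = 1/(-3 + 9)² = 1/36. Cover-up at u=-9: Q = 1/(-9 + 3) = -1/6. Comparing u² coeff: P = -R = -1/36
Result: (-1/36)/(u + 9) - (1/6)/(u + 9)² + (1/36)/(u + 3)


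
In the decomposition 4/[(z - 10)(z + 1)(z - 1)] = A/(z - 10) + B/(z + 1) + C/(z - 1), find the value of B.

Cover-up at z = -1: B = 4/[(-1 - 10)(-1 - 1)] = 4/[(-11)(-2)] = 4/22 = 2/11


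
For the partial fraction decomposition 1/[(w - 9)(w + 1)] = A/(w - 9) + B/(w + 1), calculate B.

Cover-up at w = -1: B = 1/(-1 - 9) = -1/10


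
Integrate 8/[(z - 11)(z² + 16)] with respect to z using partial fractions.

Cover-up at z=11: P = 8/(11²+16) = 8/137. Coeff matching: Q = -8/137, R = -88/137. Decomposition: (8/137)/(z - 11) - ((8/137)z + 88/137)/(z² + 16). Integrate: linear → ln, quadratic → (1/2)ln + arctan: (8/137) ln|(z - 11)| - (4/137) ln(z² + 16) - (22/137) arctan(z/4) + C


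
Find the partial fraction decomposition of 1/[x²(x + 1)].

Cover-up at x=-1: C = 1/(-1 - 0)² = 1. Cover-up at x=0: B = 1/(0 + 1) = 1. Comparing x² coeff: A = -C = -1
Result: -1/x + 1/x² + 1/(x + 1)


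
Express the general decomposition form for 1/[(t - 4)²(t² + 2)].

Repeated linear + quadratic: α/(t - 4) + β/(t - 4)² + (γt + δ)/(t² + 2)


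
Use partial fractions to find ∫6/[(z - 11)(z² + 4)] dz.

Cover-up at z=11: A = 6/(11²+4) = 6/125. Coeff matching: B = -6/125, C = -66/125. Decomposition: (6/125)/(z - 11) - ((6/125)z + 66/125)/(z² + 4). Integrate: linear → ln, quadratic → (1/2)ln + arctan: (6/125) ln|(z - 11)| - (3/125) ln(z² + 4) - (33/125) arctan(z/2) + C


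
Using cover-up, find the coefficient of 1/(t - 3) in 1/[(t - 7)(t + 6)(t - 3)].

Cover (t - 3), set t=3: 1/[(3 - 7)(3 + 6)] = -1/36


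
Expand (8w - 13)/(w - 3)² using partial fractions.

(8w - 13) = P(w - 3) + Q. At w = 3: Q = 8·3 - 13 = 11. Coeff of w: P = 8
Result: 8/(w - 3) + 11/(w - 3)²


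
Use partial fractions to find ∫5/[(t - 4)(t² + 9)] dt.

Cover-up at t=4: P = 5/(4²+9) = 1/5. Coeff matching: Q = -1/5, R = -4/5. Decomposition: (1/5)/(t - 4) - ((1/5)t + 4/5)/(t² + 9). Integrate: linear → ln, quadratic → (1/2)ln + arctan: (1/5) ln|(t - 4)| - (1/10) ln(t² + 9) - (4/15) arctan(t/3) + C


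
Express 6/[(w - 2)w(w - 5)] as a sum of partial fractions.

Using cover-up method: P = -1, Q = 3/5, R = 2/5
Result: -1/(w - 2) + (3/5)/w + (2/5)/(w - 5)


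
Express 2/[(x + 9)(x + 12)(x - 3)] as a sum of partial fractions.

Using cover-up method: A = -1/18, B = 2/45, C = 1/90
Result: (-1/18)/(x + 9) + (2/45)/(x + 12) + (1/90)/(x - 3)


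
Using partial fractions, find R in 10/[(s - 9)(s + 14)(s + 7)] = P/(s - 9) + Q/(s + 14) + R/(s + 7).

Cover-up at s = -7: R = 10/[(-7 - 9)(-7 + 14)] = 10/[(-16)(7)] = -10/112 = -5/56


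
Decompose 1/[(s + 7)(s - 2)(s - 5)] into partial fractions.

Using cover-up method: α = 1/108, β = -1/27, γ = 1/36
Result: (1/108)/(s + 7) - (1/27)/(s - 2) + (1/36)/(s - 5)


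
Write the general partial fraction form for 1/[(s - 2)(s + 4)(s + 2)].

Three distinct linear factors: P/(s - 2) + Q/(s + 4) + R/(s + 2)


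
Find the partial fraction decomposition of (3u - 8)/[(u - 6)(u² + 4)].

At u=6: α = (3·6 - 8)/(6² + 4) = 1/4. β = -α = -1/4, γ = 3 - 6·α = 3/2
Result: (1/4)/(u - 6) - ((1/4)u - 3/2)/(u² + 4)


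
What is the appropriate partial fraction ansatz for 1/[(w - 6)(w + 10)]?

Distinct linear factors: A/(w - 6) + B/(w + 10)


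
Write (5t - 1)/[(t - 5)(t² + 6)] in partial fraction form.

At t=5: α = (5·5 - 1)/(5² + 6) = 24/31. β = -α = -24/31, γ = 5 - 5·α = 35/31
Result: (24/31)/(t - 5) - ((24/31)t - 35/31)/(t² + 6)


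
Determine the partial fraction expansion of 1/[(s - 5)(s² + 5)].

Cover-up at s = 5: P = 1/(5² + 5) = 1/30. Then Q = -P = -1/30, R = -P·(0 + 5) = -1/6
Result: (1/30)/(s - 5) - ((1/30)s + 1/6)/(s² + 5)


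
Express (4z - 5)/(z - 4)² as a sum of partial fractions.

(4z - 5) = α(z - 4) + β. At z = 4: β = 4·4 - 5 = 11. Coeff of z: α = 4
Result: 4/(z - 4) + 11/(z - 4)²


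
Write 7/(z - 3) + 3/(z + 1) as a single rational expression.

Common denominator (z - 3)(z + 1). Numerator: 7(z + 1) + 3(z - 3) = (7z + 7) + (3z - 9) = 10z - 2
Result: (10z - 2)/[(z - 3)(z + 1)]


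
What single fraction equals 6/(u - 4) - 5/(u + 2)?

Common denominator (u - 4)(u + 2). Numerator: 6(u + 2) - 5(u - 4) = (6u + 12) - (5u - 20) = u + 32
Result: (u + 32)/[(u - 4)(u + 2)]


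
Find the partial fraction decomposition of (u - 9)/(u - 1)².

(u - 9) = α(u - 1) + β. At u = 1: β = 1·1 - 9 = -8. Coeff of u: α = 1
Result: 1/(u - 1) - 8/(u - 1)²


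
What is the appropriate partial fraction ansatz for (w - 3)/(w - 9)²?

Repeated linear factor: α/(w - 9) + β/(w - 9)²


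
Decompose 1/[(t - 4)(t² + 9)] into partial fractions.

Cover-up at t = 4: P = 1/(4² + 9) = 1/25. Then Q = -P = -1/25, R = -P·(0 + 4) = -4/25
Result: (1/25)/(t - 4) - ((1/25)t + 4/25)/(t² + 9)


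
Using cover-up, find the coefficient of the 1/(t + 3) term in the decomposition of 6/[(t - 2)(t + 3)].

Cover (t + 3), set t=-3: 6/((t - 2) at t=-3) = 6/(-5) = -6/5


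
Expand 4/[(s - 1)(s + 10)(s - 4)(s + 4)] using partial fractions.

Using Heaviside cover-up: (-4/165)/(s - 1) - (1/231)/(s + 10) + (1/84)/(s - 4) + (1/60)/(s + 4)


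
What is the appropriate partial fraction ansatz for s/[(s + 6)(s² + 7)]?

Linear + irreducible quadratic: α/(s + 6) + (βs + γ)/(s² + 7)


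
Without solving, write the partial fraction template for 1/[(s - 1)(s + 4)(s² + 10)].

Two linear + quadratic: P/(s - 1) + Q/(s + 4) + (Rs + S)/(s² + 10)


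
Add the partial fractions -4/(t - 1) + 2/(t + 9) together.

Common denominator (t - 1)(t + 9). Numerator: -4(t + 9) + 2(t - 1) = (-4t - 36) + (2t - 2) = -2t - 38
Result: (-2t - 38)/[(t - 1)(t + 9)]


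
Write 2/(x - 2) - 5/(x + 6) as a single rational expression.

Common denominator (x - 2)(x + 6). Numerator: 2(x + 6) - 5(x - 2) = (2x + 12) - (5x - 10) = -3x + 22
Result: (-3x + 22)/[(x - 2)(x + 6)]


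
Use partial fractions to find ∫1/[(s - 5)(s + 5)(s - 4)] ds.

Cover-up: A = 1/10, B = 1/90, C = -1/9. Decomposition: (1/10)/(s - 5) + (1/90)/(s + 5) - (1/9)/(s - 4). Integrate each term: (1/10) ln|(s - 5)| + (1/90) ln|(s + 5)| - (1/9) ln|(s - 4)| + C


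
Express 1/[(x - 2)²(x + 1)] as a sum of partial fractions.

Cover-up at x=-1: R = 1/(-1 - 2)² = 1/9. Cover-up at x=2: Q = 1/(2 + 1) = 1/3. Comparing x² coeff: P = -R = -1/9
Result: (-1/9)/(x - 2) + (1/3)/(x - 2)² + (1/9)/(x + 1)


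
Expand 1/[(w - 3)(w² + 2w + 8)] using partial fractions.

Cover-up at w = 3: A = 1/(3² + 2·3 + 8) = 1/23. Then B = -A = -1/23, C = -A·(2 + 3) = -5/23
Result: (1/23)/(w - 3) - ((1/23)w + 5/23)/(w² + 2w + 8)


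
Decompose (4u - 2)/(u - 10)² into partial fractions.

(4u - 2) = α(u - 10) + β. At u = 10: β = 4·10 - 2 = 38. Coeff of u: α = 4
Result: 4/(u - 10) + 38/(u - 10)²


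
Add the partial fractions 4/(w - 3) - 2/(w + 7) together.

Common denominator (w - 3)(w + 7). Numerator: 4(w + 7) - 2(w - 3) = (4w + 28) - (2w - 6) = 2w + 34
Result: (2w + 34)/[(w - 3)(w + 7)]


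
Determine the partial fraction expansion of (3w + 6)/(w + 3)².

(3w + 6) = P(w + 3) + Q. At w = -3: Q = 3·(-3) + 6 = -3. Coeff of w: P = 3
Result: 3/(w + 3) - 3/(w + 3)²


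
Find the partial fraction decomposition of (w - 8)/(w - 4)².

(w - 8) = α(w - 4) + β. At w = 4: β = 1·4 - 8 = -4. Coeff of w: α = 1
Result: 1/(w - 4) - 4/(w - 4)²


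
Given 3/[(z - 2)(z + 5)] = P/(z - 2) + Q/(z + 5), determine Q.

Cover-up at z = -5: Q = 3/(-5 - 2) = -3/7


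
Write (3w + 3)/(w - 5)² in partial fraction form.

(3w + 3) = A(w - 5) + B. At w = 5: B = 3·5 + 3 = 18. Coeff of w: A = 3
Result: 3/(w - 5) + 18/(w - 5)²


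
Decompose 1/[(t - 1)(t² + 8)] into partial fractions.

Cover-up at t = 1: α = 1/(1² + 8) = 1/9. Then β = -α = -1/9, γ = -α·(0 + 1) = -1/9
Result: (1/9)/(t - 1) - ((1/9)t + 1/9)/(t² + 8)


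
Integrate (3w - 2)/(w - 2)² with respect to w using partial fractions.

Decompose: P = 3, Q = 3·2 - 2 = 4, so (3w - 2)/(w - 2)² = 3/(w - 2) + 4/(w - 2)². Integrate: ∫ P/(w - 2) dw = 3 ln|(w - 2)|; ∫ Q/(w - 2)² dw = -4/(w - 2). Sum: 3 ln|(w - 2)| - 4/(w - 2) + C


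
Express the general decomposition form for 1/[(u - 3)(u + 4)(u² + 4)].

Two linear + quadratic: α/(u - 3) + β/(u + 4) + (γu + δ)/(u² + 4)


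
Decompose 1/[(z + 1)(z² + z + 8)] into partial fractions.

Cover-up at z = -1: P = 1/((-1)² + 1·(-1) + 8) = 1/8. Then Q = -P = -1/8, R = -P·(1 - 1) = 0
Result: (1/8)/(z + 1) - ((1/8)z)/(z² + z + 8)


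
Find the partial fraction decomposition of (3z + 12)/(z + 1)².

(3z + 12) = A(z + 1) + B. At z = -1: B = 3·(-1) + 12 = 9. Coeff of z: A = 3
Result: 3/(z + 1) + 9/(z + 1)²


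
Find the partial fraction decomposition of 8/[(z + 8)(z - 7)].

8/(z + 8)(z - 7) = α/(z + 8) + β/(z - 7). α = 8/(-8 - 7) = -8/15, β = 8/(7 + 8) = 8/15
Result: (-8/15)/(z + 8) + (8/15)/(z - 7)


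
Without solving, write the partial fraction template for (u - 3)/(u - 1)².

Repeated linear factor: P/(u - 1) + Q/(u - 1)²


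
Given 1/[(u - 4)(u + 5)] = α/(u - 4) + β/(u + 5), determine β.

Cover-up at u = -5: β = 1/(-5 - 4) = -1/9


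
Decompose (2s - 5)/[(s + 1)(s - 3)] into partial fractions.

At s=-1: α = (2·(-1) - 5)/(-1 - 3) = 7/4. At s=3: β = (2·3 - 5)/(3 + 1) = 1/4
Result: (7/4)/(s + 1) + (1/4)/(s - 3)


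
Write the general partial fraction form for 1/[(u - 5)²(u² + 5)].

Repeated linear + quadratic: P/(u - 5) + Q/(u - 5)² + (Ru + S)/(u² + 5)


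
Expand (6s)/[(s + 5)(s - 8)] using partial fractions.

At s=-5: A = (6·(-5) + 0)/(-5 - 8) = 30/13. At s=8: B = (6·8 + 0)/(8 + 5) = 48/13
Result: (30/13)/(s + 5) + (48/13)/(s - 8)


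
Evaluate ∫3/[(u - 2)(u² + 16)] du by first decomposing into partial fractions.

Cover-up at u=2: α = 3/(2²+16) = 3/20. Coeff matching: β = -3/20, γ = -3/10. Decomposition: (3/20)/(u - 2) - ((3/20)u + 3/10)/(u² + 16). Integrate: linear → ln, quadratic → (1/2)ln + arctan: (3/20) ln|(u - 2)| - (3/40) ln(u² + 16) - (3/40) arctan(u/4) + C


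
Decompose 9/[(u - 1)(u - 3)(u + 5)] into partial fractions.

Using cover-up method: α = -3/4, β = 9/16, γ = 3/16
Result: (-3/4)/(u - 1) + (9/16)/(u - 3) + (3/16)/(u + 5)


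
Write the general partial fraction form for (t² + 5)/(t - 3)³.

Repeated linear factor (power 3): P/(t - 3) + Q/(t - 3)² + R/(t - 3)³


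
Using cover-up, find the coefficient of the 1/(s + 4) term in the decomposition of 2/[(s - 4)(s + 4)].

Cover (s + 4), set s=-4: 2/((s - 4) at s=-4) = 2/(-8) = -1/4


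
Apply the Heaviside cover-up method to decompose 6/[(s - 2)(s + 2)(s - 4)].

Cover (s - 2), s=2: α = 6/[(2 + 2)(2 - 4)] = -3/4. Cover (s + 2), s=-2: β = 6/[(-2 - 2)(-2 - 4)] = 1/4. Cover (s - 4), s=4: γ = 6/[(4 - 2)(4 + 2)] = 1/2.
Result: (-3/4)/(s - 2) + (1/4)/(s + 2) + (1/2)/(s - 4)


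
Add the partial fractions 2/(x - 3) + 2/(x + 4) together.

Common denominator (x - 3)(x + 4). Numerator: 2(x + 4) + 2(x - 3) = (2x + 8) + (2x - 6) = 4x + 2
Result: (4x + 2)/[(x - 3)(x + 4)]


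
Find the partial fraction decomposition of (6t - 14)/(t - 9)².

(6t - 14) = α(t - 9) + β. At t = 9: β = 6·9 - 14 = 40. Coeff of t: α = 6
Result: 6/(t - 9) + 40/(t - 9)²


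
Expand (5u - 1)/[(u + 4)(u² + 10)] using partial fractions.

At u=-4: α = (5·(-4) - 1)/((-4)² + 10) = -21/26. β = -α = 21/26, γ = 5 - (-4)·α = 23/13
Result: (-21/26)/(u + 4) + ((21/26)u + 23/13)/(u² + 10)


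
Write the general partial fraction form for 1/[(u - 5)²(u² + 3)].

Repeated linear + quadratic: P/(u - 5) + Q/(u - 5)² + (Ru + S)/(u² + 3)


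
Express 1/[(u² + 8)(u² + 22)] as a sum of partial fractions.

Coefficient matching gives α = γ = 0, β = 1/(22-8) = 1/14, δ = -β = -1/14
Result: (1/14)/(u² + 8) - (1/14)/(u² + 22)


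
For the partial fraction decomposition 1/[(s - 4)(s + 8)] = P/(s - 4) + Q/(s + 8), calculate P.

Cover-up at s = 4: P = 1/(4 + 8) = 1/12


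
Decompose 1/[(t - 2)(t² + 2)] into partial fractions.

Cover-up at t = 2: A = 1/(2² + 2) = 1/6. Then B = -A = -1/6, C = -A·(0 + 2) = -1/3
Result: (1/6)/(t - 2) - ((1/6)t + 1/3)/(t² + 2)


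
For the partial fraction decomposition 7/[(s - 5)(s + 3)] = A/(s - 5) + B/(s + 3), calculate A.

Cover-up at s = 5: A = 7/(5 + 3) = 7/8


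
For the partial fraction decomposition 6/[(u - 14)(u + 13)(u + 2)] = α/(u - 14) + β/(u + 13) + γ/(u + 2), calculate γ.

Cover-up at u = -2: γ = 6/[(-2 - 14)(-2 + 13)] = 6/[(-16)(11)] = -6/176 = -3/88


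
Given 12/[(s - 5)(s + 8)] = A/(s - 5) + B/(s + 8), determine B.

Cover-up at s = -8: B = 12/(-8 - 5) = -12/13


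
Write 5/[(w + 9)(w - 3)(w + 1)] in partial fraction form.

Using cover-up method: A = 5/96, B = 5/48, C = -5/32
Result: (5/96)/(w + 9) + (5/48)/(w - 3) - (5/32)/(w + 1)


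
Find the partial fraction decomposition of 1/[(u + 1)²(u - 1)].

Cover-up at u=1: γ = 1/(1 + 1)² = 1/4. Cover-up at u=-1: β = 1/(-1 - 1) = -1/2. Comparing u² coeff: α = -γ = -1/4
Result: (-1/4)/(u + 1) - (1/2)/(u + 1)² + (1/4)/(u - 1)


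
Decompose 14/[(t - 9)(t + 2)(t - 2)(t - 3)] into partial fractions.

Using Heaviside cover-up: (1/33)/(t - 9) - (7/110)/(t + 2) + (1/2)/(t - 2) - (7/15)/(t - 3)


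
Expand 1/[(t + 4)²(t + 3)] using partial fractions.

Cover-up at t=-3: R = 1/(-3 + 4)² = 1. Cover-up at t=-4: Q = 1/(-4 + 3) = -1. Comparing t² coeff: P = -R = -1
Result: -1/(t + 4) - 1/(t + 4)² + 1/(t + 3)
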